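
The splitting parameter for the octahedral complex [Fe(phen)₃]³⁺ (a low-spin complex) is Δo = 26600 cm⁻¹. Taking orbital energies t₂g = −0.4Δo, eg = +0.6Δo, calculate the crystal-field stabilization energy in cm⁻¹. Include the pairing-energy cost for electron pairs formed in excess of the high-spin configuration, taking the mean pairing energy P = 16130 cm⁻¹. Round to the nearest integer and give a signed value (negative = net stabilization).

phen is neutral, so the +3 overall charge sits on Fe: oxidation state +3.
Fe sits in group 8; removing 3 electrons leaves Fe³⁺ with 8 − 3 = 5 d electrons.
Configuration: t₂g⁵ eg⁰.
CFSE(orbital) = 5×(-0.4Δo) + 0×(0.6Δo) = -2.0Δo; with Δo = 26600 cm⁻¹ that is -53200 cm⁻¹.
Relative to high-spin t₂g³ eg² (0 paired), the low-spin configuration has 2 additional pairs, contributing +2 × 16130 = +32260 cm⁻¹.
Overall CFSE = -53200 + 32260 = -20940 cm⁻¹.

-20940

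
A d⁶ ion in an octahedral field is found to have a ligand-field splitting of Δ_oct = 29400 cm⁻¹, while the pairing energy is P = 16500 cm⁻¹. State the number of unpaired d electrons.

Δ_oct > P, so pairing is preferred: the ground state is low-spin.
Filling d⁶ accordingly: t₂g⁶ eg⁰.
Unpaired electrons: 0.

0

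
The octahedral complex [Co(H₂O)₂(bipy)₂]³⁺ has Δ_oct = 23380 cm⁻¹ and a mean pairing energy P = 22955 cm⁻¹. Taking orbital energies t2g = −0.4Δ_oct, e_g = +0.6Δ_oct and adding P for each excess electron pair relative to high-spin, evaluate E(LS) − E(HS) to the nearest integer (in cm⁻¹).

-850

Ligand charges: 2×(+0) from H₂O and 2×(+0) from bipy sum to +0; with overall charge +3, Co is +3.
Co³⁺: group 9, so d-count = 9 − 3 = 6.
High-spin: t2g^4 e_g^2, CFSE = -0.4Δ_oct = -9352 cm⁻¹.
Low-spin: t2g^6 e_g^0, orbital CFSE = -2.4Δ_oct = -56112 cm⁻¹; plus 2 excess pairs × P = +45910 cm⁻¹; total -10202 cm⁻¹.
Thus E(LS) − E(HS) = -850 cm⁻¹.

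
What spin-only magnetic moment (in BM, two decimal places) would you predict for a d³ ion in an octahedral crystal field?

3.87 BM

Configuration: t₂g³ eg⁰ → 3 unpaired electrons.
μ(spin-only) = √[3(3+2)] = √15 ≈ 3.87 BM.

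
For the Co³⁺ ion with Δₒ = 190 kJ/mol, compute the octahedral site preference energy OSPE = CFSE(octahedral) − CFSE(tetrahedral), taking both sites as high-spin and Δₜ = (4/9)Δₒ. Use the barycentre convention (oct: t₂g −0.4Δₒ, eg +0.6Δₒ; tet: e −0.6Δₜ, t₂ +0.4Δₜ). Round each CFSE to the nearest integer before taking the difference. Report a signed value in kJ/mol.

Co³⁺: group 9, so d-count = 9 − 3 = 6.
In an octahedral site d⁶ (HS) is t₂g⁴ eg², giving CFSE(oct) = -0.4Δₒ = -76 kJ/mol.
In a tetrahedral site the filling is e³ t₂³: CFSE(tet) = -0.6Δₜ = -0.6 × (4/9)(190) = -51 kJ/mol.
OSPE = -76 − (-51) = -25 kJ/mol.

-25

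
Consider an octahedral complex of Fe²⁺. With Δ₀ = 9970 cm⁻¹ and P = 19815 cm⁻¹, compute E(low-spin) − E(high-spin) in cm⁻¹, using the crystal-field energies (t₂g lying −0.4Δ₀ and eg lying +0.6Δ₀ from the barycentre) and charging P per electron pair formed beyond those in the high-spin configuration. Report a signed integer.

Fe²⁺: group 8, so d-count = 8 − 2 = 6.
High-spin: t₂g⁴ eg², CFSE = -0.4Δ₀ = -3988 cm⁻¹.
For low-spin the configuration is t₂g⁶ eg⁰: orbital energy -2.4 × 9970 = -23928 cm⁻¹, and 2 additional pairs relative to high-spin add 39630 cm⁻¹, giving 15702 cm⁻¹.
E(LS) − E(HS) = 15702 − (-3988) = 19690 cm⁻¹.

19690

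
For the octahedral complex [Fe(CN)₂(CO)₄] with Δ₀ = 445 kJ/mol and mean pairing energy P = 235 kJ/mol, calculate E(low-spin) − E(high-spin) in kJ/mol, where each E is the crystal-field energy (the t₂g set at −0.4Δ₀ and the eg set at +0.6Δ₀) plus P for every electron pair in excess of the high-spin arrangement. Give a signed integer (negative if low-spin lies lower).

-420

Ligand charges: 2×(-1) from CN⁻ and 4×(+0) from CO sum to -2; with overall charge +0, Fe is +2.
Fe²⁺: group 8, so d-count = 8 − 2 = 6.
High-spin: t₂g⁴ eg², CFSE = -0.4Δ₀ = -178 kJ/mol.
Low-spin: t₂g⁶ eg⁰, orbital CFSE = -2.4Δ₀ = -1068 kJ/mol; plus 2 excess pairs × P = +470 kJ/mol; total -598 kJ/mol.
The difference is -598 − (-178) = -420 kJ/mol, so low-spin lies lower.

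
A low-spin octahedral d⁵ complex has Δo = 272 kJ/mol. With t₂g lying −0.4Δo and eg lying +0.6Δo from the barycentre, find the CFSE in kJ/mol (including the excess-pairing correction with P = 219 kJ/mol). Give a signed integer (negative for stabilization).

Configuration: t₂g⁵ eg⁰.
CFSE(orbital) = 5×(-0.4Δo) + 0×(0.6Δo) = -2.0Δo; with Δo = 272 kJ/mol that is -544 kJ/mol.
High-spin d⁵ would be t₂g³ eg² with 0 pairs; low-spin has 2, so 2 excess pairs cost +2P = +438 kJ/mol.
Net CFSE = -544 + 438 = -106 kJ/mol.

-106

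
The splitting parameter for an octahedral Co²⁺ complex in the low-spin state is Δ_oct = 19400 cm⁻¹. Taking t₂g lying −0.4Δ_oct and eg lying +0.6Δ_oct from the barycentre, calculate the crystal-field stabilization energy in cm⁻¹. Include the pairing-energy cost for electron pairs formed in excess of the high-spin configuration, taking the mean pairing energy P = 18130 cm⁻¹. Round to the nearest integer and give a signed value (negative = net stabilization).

-16790

Co²⁺: group 9, so d-count = 9 − 2 = 7.
Electron filling gives t₂g⁶ eg¹.
CFSE(orbital) = 6×(-0.4Δ_oct) + 1×(0.6Δ_oct) = -1.8Δ_oct; with Δ_oct = 19400 cm⁻¹ that is -34920 cm⁻¹.
Relative to high-spin t₂g⁵ eg² (2 paired), the low-spin configuration has 1 additional pair, contributing +1 × 18130 = +18130 cm⁻¹.
Overall CFSE = -34920 + 18130 = -16790 cm⁻¹.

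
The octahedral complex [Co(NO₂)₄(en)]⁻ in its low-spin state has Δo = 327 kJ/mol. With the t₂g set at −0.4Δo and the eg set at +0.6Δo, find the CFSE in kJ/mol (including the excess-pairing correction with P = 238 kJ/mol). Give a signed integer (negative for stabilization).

Ligand charges: 4×(-1) from NO₂⁻ and 1×(+0) from en sum to -4; with overall charge -1, Co is +3.
Co sits in group 9; removing 3 electrons leaves Co³⁺ with 9 − 3 = 6 d electrons.
The d⁶ electrons fill as t₂g⁶ eg⁰.
CFSE(orbital) = 6×(-0.4Δo) + 0×(0.6Δo) = -2.4Δo; with Δo = 327 kJ/mol that is -785 kJ/mol.
Relative to high-spin t₂g⁴ eg² (1 paired), the low-spin configuration has 2 additional pairs, contributing +2 × 238 = +476 kJ/mol.
Overall CFSE = -785 + 476 = -309 kJ/mol.

-309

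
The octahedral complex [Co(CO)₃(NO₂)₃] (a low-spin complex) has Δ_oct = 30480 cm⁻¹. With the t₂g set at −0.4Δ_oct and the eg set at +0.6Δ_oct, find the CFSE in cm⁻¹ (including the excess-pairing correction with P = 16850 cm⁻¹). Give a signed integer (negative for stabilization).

-39452

Ligand charges: 3×(+0) from CO and 3×(-1) from NO₂⁻ sum to -3; with overall charge +0, Co is +3.
Group 9 minus oxidation state +3 gives a d⁶ configuration for Co³⁺.
Electron filling gives t₂g⁶ eg⁰.
The orbital stabilization is -2.4Δ_oct = -2.4 × 30480 = -73152 cm⁻¹.
Pairing penalty: 3 pairs vs 1 in the high-spin reference → 2 extra × P = 33700 cm⁻¹.
Net CFSE = -73152 + 33700 = -39452 cm⁻¹.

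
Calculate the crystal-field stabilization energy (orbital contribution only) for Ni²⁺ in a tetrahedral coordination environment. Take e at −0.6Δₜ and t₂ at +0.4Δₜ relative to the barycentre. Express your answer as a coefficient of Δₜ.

Ni²⁺: group 10, so d-count = 10 − 2 = 8.
Tetrahedral fields are weak (Δₜ ≈ 4/9 Δₒ), so electrons fill high-spin.
Configuration: e⁴ t₂⁴.
CFSE = 4(-0.6Δₜ) + 4(0.4Δₜ) = -2.4Δₜ + 1.6Δₜ = -0.8Δₜ.

-0.8 Δₜ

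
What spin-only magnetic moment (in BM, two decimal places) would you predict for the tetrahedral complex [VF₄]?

1.73 BM

Each F⁻ contributes -1; 4 × (-1) = -4. With overall charge +0, V is in the +4 oxidation state.
Group 5 minus oxidation state +4 gives a d¹ configuration for V⁴⁺.
Tetrahedral fields are weak (Δₜ ≈ 4/9 Δₒ), so electrons fill high-spin.
Configuration: e^1 t2^0 → 1 unpaired electron.
μ(spin-only) = √[1(1+2)] = √3 ≈ 1.73 BM.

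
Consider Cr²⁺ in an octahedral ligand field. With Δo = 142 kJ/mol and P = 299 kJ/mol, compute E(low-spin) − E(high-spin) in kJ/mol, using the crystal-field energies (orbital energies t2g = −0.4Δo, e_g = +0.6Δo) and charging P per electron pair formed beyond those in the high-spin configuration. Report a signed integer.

157

Group 6 minus oxidation state +2 gives a d⁴ configuration for Cr²⁺.
High-spin: t2g^3 e_g^1, CFSE = -0.6Δo = -85 kJ/mol.
Low-spin: t2g^4 e_g^0, orbital CFSE = -1.6Δo = -227 kJ/mol; plus 1 excess pair × P = +299 kJ/mol; total 72 kJ/mol.
The difference is 72 − (-85) = 157 kJ/mol, so high-spin lies lower.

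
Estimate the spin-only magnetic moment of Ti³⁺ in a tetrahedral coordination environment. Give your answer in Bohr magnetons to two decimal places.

1.73 Bohr magnetons

Group 4 minus oxidation state +3 gives a d¹ configuration for Ti³⁺.
Tetrahedral splitting is small, so the complex is high-spin.
Configuration: e¹ t₂⁰ → 1 unpaired electron.
μ(spin-only) = √[1(1+2)] = √3 ≈ 1.73 Bohr magnetons.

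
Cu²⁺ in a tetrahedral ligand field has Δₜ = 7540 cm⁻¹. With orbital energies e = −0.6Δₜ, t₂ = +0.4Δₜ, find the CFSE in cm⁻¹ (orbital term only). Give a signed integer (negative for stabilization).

-3016

Cu sits in group 11; removing 2 electrons leaves Cu²⁺ with 11 − 2 = 9 d electrons.
Tetrahedral fields are weak (Δₜ ≈ 4/9 Δₒ), so electrons fill high-spin.
The d⁹ electrons fill as e⁴ t₂⁵.
The orbital stabilization is -0.4Δₜ = -0.4 × 7540 = -3016 cm⁻¹.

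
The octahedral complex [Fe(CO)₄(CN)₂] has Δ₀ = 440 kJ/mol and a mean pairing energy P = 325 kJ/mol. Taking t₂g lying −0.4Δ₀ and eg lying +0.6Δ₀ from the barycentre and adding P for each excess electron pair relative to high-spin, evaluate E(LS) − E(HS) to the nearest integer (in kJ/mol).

Ligand charges: 4×(+0) from CO and 2×(-1) from CN⁻ sum to -2; with overall charge +0, Fe is +2.
Fe is in group 8, so Fe²⁺ is d⁶ (8 − 2 = 6).
In the high-spin limit (t₂g⁴ eg²) the orbital term is -0.4Δ₀ = -176 kJ/mol, with no excess pairing.
For low-spin the configuration is t₂g⁶ eg⁰: orbital energy -2.4 × 440 = -1056 kJ/mol, and 2 additional pairs relative to high-spin add 650 kJ/mol, giving -406 kJ/mol.
Thus E(LS) − E(HS) = -230 kJ/mol.

-230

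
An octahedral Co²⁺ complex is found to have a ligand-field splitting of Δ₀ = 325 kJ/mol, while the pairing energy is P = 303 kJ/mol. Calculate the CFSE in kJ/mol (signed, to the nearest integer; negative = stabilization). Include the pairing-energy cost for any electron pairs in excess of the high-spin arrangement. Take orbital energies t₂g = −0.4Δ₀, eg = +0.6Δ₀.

Group 9 minus oxidation state +2 gives a d⁷ configuration for Co²⁺.
Δ₀ > P, so pairing is preferred: the ground state is low-spin.
Filling d⁷ accordingly: t₂g⁶ eg¹.
Orbital CFSE = -1.8Δ₀ = -1.8 × 325 = -585 kJ/mol.
Excess pairs vs high-spin: 3 − 2 = 1; pairing cost = +303 kJ/mol.
Net CFSE = -585 + 303 = -282 kJ/mol.

-282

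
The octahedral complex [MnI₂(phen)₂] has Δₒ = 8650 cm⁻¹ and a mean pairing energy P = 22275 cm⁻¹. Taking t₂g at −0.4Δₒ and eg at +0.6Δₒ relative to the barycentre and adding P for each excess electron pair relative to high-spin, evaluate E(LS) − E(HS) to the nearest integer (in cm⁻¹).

27250

Ligand charges: 2×(-1) from I⁻ and 2×(+0) from phen sum to -2; with overall charge +0, Mn is +2.
Group 7 minus oxidation state +2 gives a d⁵ configuration for Mn²⁺.
High-spin: t₂g³ eg², CFSE = 0.0Δₒ = 0 cm⁻¹.
Low-spin: t₂g⁵ eg⁰, orbital CFSE = -2.0Δₒ = -17300 cm⁻¹; plus 2 excess pairs × P = +44550 cm⁻¹; total 27250 cm⁻¹.
E(LS) − E(HS) = 27250 − (0) = 27250 cm⁻¹.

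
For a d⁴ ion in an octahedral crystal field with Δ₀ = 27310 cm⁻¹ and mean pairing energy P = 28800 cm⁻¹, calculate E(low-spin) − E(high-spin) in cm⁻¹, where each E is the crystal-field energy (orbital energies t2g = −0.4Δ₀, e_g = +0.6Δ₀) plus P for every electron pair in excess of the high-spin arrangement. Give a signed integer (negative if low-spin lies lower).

In the high-spin limit (t2g^3 e_g^1) the orbital term is -0.6Δ₀ = -16386 cm⁻¹, with no excess pairing.
Low-spin: t2g^4 e_g^0, orbital CFSE = -1.6Δ₀ = -43696 cm⁻¹; plus 1 excess pair × P = +28800 cm⁻¹; total -14896 cm⁻¹.
E(LS) − E(HS) = -14896 − (-16386) = 1490 cm⁻¹.

1490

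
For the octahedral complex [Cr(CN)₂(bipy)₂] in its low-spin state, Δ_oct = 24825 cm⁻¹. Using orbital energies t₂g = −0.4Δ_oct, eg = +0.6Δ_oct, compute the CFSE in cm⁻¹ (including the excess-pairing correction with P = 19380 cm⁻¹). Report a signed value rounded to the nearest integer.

-20340

Ligand charges: 2×(-1) from CN⁻ and 2×(+0) from bipy sum to -2; with overall charge +0, Cr is +2.
Cr sits in group 6; removing 2 electrons leaves Cr²⁺ with 6 − 2 = 4 d electrons.
The d⁴ electrons fill as t₂g⁴ eg⁰.
CFSE(orbital) = 4×(-0.4Δ_oct) + 0×(0.6Δ_oct) = -1.6Δ_oct; with Δ_oct = 24825 cm⁻¹ that is -39720 cm⁻¹.
High-spin d⁴ would be t₂g³ eg¹ with 0 pairs; low-spin has 1, so 1 excess pair costs +1P = +19380 cm⁻¹.
Overall CFSE = -39720 + 19380 = -20340 cm⁻¹.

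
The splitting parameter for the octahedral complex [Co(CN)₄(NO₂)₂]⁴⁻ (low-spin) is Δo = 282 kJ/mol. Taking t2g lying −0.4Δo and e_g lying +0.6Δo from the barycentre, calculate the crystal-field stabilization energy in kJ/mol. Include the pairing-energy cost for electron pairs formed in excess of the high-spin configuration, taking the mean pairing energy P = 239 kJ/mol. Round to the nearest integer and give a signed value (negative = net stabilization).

-269

Ligand charges: 4×(-1) from CN⁻ and 2×(-1) from NO₂⁻ sum to -6; with overall charge -4, Co is +2.
Co is in group 9, so Co²⁺ is d⁷ (9 − 2 = 7).
Configuration: t2g^6 e_g^1.
Orbital CFSE = 6(-0.4) + 1(0.6) = -1.8Δo = -1.8 × 282 = -508 kJ/mol.
Pairing penalty: 3 pairs vs 2 in the high-spin reference → 1 extra × P = 239 kJ/mol.
Net CFSE = -508 + 239 = -269 kJ/mol.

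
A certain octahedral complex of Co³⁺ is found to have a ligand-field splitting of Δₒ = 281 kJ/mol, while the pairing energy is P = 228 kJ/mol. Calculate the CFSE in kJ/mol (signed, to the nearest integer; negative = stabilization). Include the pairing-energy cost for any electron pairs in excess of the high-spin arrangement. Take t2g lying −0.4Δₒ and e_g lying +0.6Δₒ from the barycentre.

-218

Co³⁺: group 9, so d-count = 9 − 3 = 6.
Δₒ > P, so pairing is preferred: the ground state is low-spin.
That gives t2g^6 e_g^0.
Orbital CFSE = -2.4Δₒ = -2.4 × 281 = -674 kJ/mol.
Excess pairs vs high-spin: 3 − 1 = 2; pairing cost = +456 kJ/mol.
Net CFSE = -674 + 456 = -218 kJ/mol.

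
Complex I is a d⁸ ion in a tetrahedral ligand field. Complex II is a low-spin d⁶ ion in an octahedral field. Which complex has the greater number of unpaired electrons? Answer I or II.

I: With tetrahedral geometry the complex is necessarily high-spin; e⁴ t₂⁴ → 2 unpaired.
II: t₂g⁶ eg⁰ → 0 unpaired.
So I has more unpaired electrons.

I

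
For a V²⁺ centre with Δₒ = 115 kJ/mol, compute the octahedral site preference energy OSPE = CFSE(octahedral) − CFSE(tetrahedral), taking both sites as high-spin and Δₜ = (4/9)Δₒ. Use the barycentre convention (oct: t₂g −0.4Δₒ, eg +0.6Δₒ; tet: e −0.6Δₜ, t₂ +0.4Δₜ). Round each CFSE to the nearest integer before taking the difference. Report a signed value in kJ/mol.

-97

Group 5 minus oxidation state +2 gives a d³ configuration for V²⁺.
Octahedral (high-spin): t2g^3 e_g^0, CFSE = 3(−0.4) + 0(+0.6) = -1.2Δₒ = -1.2 × 115 = -138 kJ/mol.
Tetrahedral: e^2 t2^1, CFSE = 2(−0.6) + 1(+0.4) = -0.8Δₜ = -0.8 × (4/9) × 115 = -41 kJ/mol.
OSPE = CFSE(oct) − CFSE(tet) = -138 − (-41) = -97 kJ/mol.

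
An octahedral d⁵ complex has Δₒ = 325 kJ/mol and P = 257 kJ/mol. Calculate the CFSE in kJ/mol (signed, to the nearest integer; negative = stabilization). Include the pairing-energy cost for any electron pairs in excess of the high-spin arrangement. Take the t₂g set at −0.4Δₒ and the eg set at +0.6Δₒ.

Here Δₒ > P (325 > 257), so the low-spin state is favoured.
Configuration: t₂g⁵ eg⁰.
Orbital CFSE = -2.0Δₒ = -2.0 × 325 = -650 kJ/mol.
Excess pairs vs high-spin: 2 − 0 = 2; pairing cost = +514 kJ/mol.
Net CFSE = -650 + 514 = -136 kJ/mol.

-136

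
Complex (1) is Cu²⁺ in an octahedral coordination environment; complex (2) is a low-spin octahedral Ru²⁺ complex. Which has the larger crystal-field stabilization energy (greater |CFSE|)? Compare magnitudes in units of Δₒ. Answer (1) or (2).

(2)

(1): Group 11 minus oxidation state +2 gives a d⁹ configuration for Cu²⁺; t₂g⁶ eg³, CFSE = -0.6Δₒ.
(2): Ru sits in group 8; removing 2 electrons leaves Ru²⁺ with 8 − 2 = 6 d electrons; t2g^6 e_g^0, CFSE = -2.4Δₒ.
So (2) has the larger |CFSE|.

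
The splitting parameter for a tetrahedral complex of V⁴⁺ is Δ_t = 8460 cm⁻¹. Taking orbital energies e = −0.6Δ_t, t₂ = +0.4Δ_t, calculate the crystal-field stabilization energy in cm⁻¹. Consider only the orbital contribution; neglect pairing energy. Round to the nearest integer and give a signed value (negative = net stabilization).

-5076

V is in group 5, so V⁴⁺ is d¹ (5 − 4 = 1).
Tetrahedral splitting is small, so the complex is high-spin.
The d¹ electrons fill as e¹ t₂⁰.
The orbital stabilization is -0.6Δ_t = -0.6 × 8460 = -5076 cm⁻¹.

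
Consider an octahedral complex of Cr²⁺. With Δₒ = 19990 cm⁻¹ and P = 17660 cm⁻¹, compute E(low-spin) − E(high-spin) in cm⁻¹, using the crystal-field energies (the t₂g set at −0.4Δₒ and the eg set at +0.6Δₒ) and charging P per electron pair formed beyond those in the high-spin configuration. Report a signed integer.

-2330

Cr²⁺: group 6, so d-count = 6 − 2 = 4.
High-spin d⁴ fills as t₂g³ eg¹ with CFSE 3(−0.4) + 1(+0.6) = -0.6Δₒ = -11994 cm⁻¹.
Low-spin: t₂g⁴ eg⁰, orbital CFSE = -1.6Δₒ = -31984 cm⁻¹; plus 1 excess pair × P = +17660 cm⁻¹; total -14324 cm⁻¹.
E(LS) − E(HS) = -14324 − (-11994) = -2330 cm⁻¹.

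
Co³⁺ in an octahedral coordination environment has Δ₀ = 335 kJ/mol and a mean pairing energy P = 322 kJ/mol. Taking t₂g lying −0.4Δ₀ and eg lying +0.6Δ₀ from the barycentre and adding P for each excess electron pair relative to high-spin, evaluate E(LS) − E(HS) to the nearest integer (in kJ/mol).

Co sits in group 9; removing 3 electrons leaves Co³⁺ with 9 − 3 = 6 d electrons.
High-spin: t₂g⁴ eg², CFSE = -0.4Δ₀ = -134 kJ/mol.
For low-spin the configuration is t₂g⁶ eg⁰: orbital energy -2.4 × 335 = -804 kJ/mol, and 2 additional pairs relative to high-spin add 644 kJ/mol, giving -160 kJ/mol.
Thus E(LS) − E(HS) = -26 kJ/mol.

-26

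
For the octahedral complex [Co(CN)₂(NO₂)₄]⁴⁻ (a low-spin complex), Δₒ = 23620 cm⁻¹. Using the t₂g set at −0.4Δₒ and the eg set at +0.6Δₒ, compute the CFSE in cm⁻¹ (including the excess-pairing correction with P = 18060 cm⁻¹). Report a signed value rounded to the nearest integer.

Ligand charges: 2×(-1) from CN⁻ and 4×(-1) from NO₂⁻ sum to -6; with overall charge -4, Co is +2.
Co sits in group 9; removing 2 electrons leaves Co²⁺ with 9 − 2 = 7 d electrons.
The d⁷ electrons fill as t₂g⁶ eg¹.
Orbital CFSE = 6(-0.4) + 1(0.6) = -1.8Δₒ = -1.8 × 23620 = -42516 cm⁻¹.
High-spin d⁷ would be t₂g⁵ eg² with 2 pairs; low-spin has 3, so 1 excess pair costs +1P = +18060 cm⁻¹.
Overall CFSE = -42516 + 18060 = -24456 cm⁻¹.

-24456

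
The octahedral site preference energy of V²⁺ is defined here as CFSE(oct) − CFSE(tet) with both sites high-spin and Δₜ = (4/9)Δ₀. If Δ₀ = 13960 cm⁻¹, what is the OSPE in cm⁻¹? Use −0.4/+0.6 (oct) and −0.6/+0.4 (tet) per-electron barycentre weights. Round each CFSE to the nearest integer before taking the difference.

-11788

V²⁺: group 5, so d-count = 5 − 2 = 3.
Octahedral (high-spin): t2g^3 e_g^0, CFSE = 3(−0.4) + 0(+0.6) = -1.2Δ₀ = -1.2 × 13960 = -16752 cm⁻¹.
In a tetrahedral site the filling is e^2 t2^1: CFSE(tet) = -0.8Δₜ = -0.8 × (4/9)(13960) = -4964 cm⁻¹.
Subtracting, OSPE = -16752 − (-4964) = -11788 cm⁻¹.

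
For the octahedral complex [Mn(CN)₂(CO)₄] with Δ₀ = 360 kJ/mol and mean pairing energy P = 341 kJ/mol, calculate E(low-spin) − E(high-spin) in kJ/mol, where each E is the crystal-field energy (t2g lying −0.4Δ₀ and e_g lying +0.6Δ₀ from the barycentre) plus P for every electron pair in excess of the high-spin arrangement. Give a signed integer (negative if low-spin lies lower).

Ligand charges: 2×(-1) from CN⁻ and 4×(+0) from CO sum to -2; with overall charge +0, Mn is +2.
Mn is in group 7, so Mn²⁺ is d⁵ (7 − 2 = 5).
In the high-spin limit (t2g^3 e_g^2) the orbital term is 0.0Δ₀ = 0 kJ/mol, with no excess pairing.
Low-spin t2g^5 e_g^0 gives -2.0Δ₀ = -720 kJ/mol, but forming 2 extra pairs costs 2P = 682 kJ/mol, so E(LS) = -720 + 682 = -38 kJ/mol.
E(LS) − E(HS) = -38 − (0) = -38 kJ/mol.

-38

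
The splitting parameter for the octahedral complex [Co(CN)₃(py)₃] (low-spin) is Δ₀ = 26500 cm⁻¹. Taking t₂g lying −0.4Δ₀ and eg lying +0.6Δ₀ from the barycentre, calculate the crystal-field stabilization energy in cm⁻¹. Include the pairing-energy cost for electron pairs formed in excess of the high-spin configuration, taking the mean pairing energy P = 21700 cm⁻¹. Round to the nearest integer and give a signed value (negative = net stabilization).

-20200

Ligand charges: 3×(-1) from CN⁻ and 3×(+0) from py sum to -3; with overall charge +0, Co is +3.
Co³⁺: group 9, so d-count = 9 − 3 = 6.
The d⁶ electrons fill as t₂g⁶ eg⁰.
CFSE(orbital) = 6×(-0.4Δ₀) + 0×(0.6Δ₀) = -2.4Δ₀; with Δ₀ = 26500 cm⁻¹ that is -63600 cm⁻¹.
Relative to high-spin t₂g⁴ eg² (1 paired), the low-spin configuration has 2 additional pairs, contributing +2 × 21700 = +43400 cm⁻¹.
Combining: -63600 + 43400 = -20200 cm⁻¹.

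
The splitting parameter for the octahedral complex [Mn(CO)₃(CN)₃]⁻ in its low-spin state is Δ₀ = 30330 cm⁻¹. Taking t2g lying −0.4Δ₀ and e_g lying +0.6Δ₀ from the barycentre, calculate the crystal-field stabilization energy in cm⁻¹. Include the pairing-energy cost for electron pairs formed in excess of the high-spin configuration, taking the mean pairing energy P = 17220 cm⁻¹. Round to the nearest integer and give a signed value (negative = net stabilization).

-26220

Ligand charges: 3×(+0) from CO and 3×(-1) from CN⁻ sum to -3; with overall charge -1, Mn is +2.
Mn is in group 7, so Mn²⁺ is d⁵ (7 − 2 = 5).
The d⁵ electrons fill as t2g^5 e_g^0.
The orbital stabilization is -2.0Δ₀ = -2.0 × 30330 = -60660 cm⁻¹.
Relative to high-spin t2g^3 e_g^2 (0 paired), the low-spin configuration has 2 additional pairs, contributing +2 × 17220 = +34440 cm⁻¹.
Combining: -60660 + 34440 = -26220 cm⁻¹.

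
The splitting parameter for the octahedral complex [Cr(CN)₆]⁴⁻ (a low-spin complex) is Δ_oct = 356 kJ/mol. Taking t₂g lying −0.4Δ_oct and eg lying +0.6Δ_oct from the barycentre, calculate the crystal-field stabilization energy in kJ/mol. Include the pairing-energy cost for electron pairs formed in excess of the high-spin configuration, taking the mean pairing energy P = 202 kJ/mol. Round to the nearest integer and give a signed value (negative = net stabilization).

-368

Each CN⁻ contributes -1; 6 × (-1) = -6. With overall charge -4, Cr is in the +2 oxidation state.
Cr is in group 6, so Cr²⁺ is d⁴ (6 − 2 = 4).
Electron filling gives t₂g⁴ eg⁰.
The orbital stabilization is -1.6Δ_oct = -1.6 × 356 = -570 kJ/mol.
High-spin d⁴ would be t₂g³ eg¹ with 0 pairs; low-spin has 1, so 1 excess pair costs +1P = +202 kJ/mol.
Net CFSE = -570 + 202 = -368 kJ/mol.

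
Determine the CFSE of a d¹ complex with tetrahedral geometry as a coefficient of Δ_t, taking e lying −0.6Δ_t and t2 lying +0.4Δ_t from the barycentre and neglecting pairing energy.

Tetrahedral splitting is small, so the complex is high-spin.
Configuration: e^1 t2^0.
CFSE = 1(-0.6Δ_t) + 0(0.4Δ_t) = -0.6Δ_t + 0.0Δ_t = -0.6Δ_t.

-0.6 Δ_t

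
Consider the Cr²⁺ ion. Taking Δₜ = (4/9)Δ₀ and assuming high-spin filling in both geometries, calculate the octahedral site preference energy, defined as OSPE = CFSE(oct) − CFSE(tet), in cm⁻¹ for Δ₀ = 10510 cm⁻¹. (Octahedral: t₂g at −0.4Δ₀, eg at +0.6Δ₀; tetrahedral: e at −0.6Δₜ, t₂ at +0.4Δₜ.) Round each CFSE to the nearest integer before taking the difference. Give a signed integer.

-4438

Cr is in group 6, so Cr²⁺ is d⁴ (6 − 2 = 4).
Octahedral (high-spin): t₂g³ eg¹, CFSE = 3(−0.4) + 1(+0.6) = -0.6Δ₀ = -0.6 × 10510 = -6306 cm⁻¹.
Tetrahedral e² t₂² gives -0.4Δₜ = -0.4 × (4/9) × 10510 = -1868 cm⁻¹.
Subtracting, OSPE = -6306 − (-1868) = -4438 cm⁻¹.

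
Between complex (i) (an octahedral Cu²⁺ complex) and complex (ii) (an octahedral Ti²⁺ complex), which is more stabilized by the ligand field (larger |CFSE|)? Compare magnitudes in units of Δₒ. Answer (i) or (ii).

(i): Group 11 minus oxidation state +2 gives a d⁹ configuration for Cu²⁺; t2g^6 e_g^3, CFSE = -0.6Δₒ.
(ii): Ti²⁺: group 4, so d-count = 4 − 2 = 2; For octahedral d² the high- and low-spin configurations coincide; t₂g² eg⁰, CFSE = -0.8Δₒ.
So (ii) has the larger |CFSE|.

(ii)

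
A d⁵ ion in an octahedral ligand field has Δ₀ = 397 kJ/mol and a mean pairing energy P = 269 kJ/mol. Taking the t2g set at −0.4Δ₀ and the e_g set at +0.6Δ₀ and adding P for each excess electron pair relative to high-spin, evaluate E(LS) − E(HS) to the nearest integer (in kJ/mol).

-256

In the high-spin limit (t2g^3 e_g^2) the orbital term is 0.0Δ₀ = 0 kJ/mol, with no excess pairing.
Low-spin t2g^5 e_g^0 gives -2.0Δ₀ = -794 kJ/mol, but forming 2 extra pairs costs 2P = 538 kJ/mol, so E(LS) = -794 + 538 = -256 kJ/mol.
E(LS) − E(HS) = -256 − (0) = -256 kJ/mol.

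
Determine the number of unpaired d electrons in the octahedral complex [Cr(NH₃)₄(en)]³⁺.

Ligand charges: 4×(+0) from NH₃ and 1×(+0) from en sum to +0; with overall charge +3, Cr is +3.
Cr³⁺: group 6, so d-count = 6 − 3 = 3.
Configuration: t2g^3 e_g^0, giving 3 unpaired electrons.

3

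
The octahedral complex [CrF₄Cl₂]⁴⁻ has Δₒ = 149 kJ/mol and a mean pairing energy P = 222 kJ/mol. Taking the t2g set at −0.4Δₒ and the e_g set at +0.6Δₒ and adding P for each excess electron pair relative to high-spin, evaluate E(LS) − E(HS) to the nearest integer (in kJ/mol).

73

Ligand charges: 4×(-1) from F⁻ and 2×(-1) from Cl⁻ sum to -6; with overall charge -4, Cr is +2.
Cr sits in group 6; removing 2 electrons leaves Cr²⁺ with 6 − 2 = 4 d electrons.
High-spin d⁴ fills as t2g^3 e_g^1 with CFSE 3(−0.4) + 1(+0.6) = -0.6Δₒ = -89 kJ/mol.
For low-spin the configuration is t2g^4 e_g^0: orbital energy -1.6 × 149 = -238 kJ/mol, and 1 additional pair relative to high-spin adds 222 kJ/mol, giving -16 kJ/mol.
E(LS) − E(HS) = -16 − (-89) = 73 kJ/mol.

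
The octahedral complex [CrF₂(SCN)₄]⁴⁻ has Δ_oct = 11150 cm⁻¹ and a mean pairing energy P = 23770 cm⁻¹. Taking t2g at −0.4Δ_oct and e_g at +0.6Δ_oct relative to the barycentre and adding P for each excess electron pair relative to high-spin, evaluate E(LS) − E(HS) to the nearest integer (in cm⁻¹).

Ligand charges: 2×(-1) from F⁻ and 4×(-1) from SCN⁻ sum to -6; with overall charge -4, Cr is +2.
Group 6 minus oxidation state +2 gives a d⁴ configuration for Cr²⁺.
High-spin d⁴ fills as t2g^3 e_g^1 with CFSE 3(−0.4) + 1(+0.6) = -0.6Δ_oct = -6690 cm⁻¹.
Low-spin: t2g^4 e_g^0, orbital CFSE = -1.6Δ_oct = -17840 cm⁻¹; plus 1 excess pair × P = +23770 cm⁻¹; total 5930 cm⁻¹.
E(LS) − E(HS) = 5930 − (-6690) = 12620 cm⁻¹.

12620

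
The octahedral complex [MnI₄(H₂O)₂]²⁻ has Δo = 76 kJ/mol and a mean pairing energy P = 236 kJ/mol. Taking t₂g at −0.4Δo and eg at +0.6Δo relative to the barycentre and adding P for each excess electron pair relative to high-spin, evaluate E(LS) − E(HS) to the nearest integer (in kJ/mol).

320

Ligand charges: 4×(-1) from I⁻ and 2×(+0) from H₂O sum to -4; with overall charge -2, Mn is +2.
Group 7 minus oxidation state +2 gives a d⁵ configuration for Mn²⁺.
High-spin: t₂g³ eg², CFSE = 0.0Δo = 0 kJ/mol.
Low-spin: t₂g⁵ eg⁰, orbital CFSE = -2.0Δo = -152 kJ/mol; plus 2 excess pairs × P = +472 kJ/mol; total 320 kJ/mol.
E(LS) − E(HS) = 320 − (0) = 320 kJ/mol.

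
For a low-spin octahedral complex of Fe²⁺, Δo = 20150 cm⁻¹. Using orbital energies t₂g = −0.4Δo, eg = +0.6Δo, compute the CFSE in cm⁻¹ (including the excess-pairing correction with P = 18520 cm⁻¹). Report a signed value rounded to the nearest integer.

-11320

Group 8 minus oxidation state +2 gives a d⁶ configuration for Fe²⁺.
The d⁶ electrons fill as t₂g⁶ eg⁰.
Orbital CFSE = 6(-0.4) + 0(0.6) = -2.4Δo = -2.4 × 20150 = -48360 cm⁻¹.
Pairing penalty: 3 pairs vs 1 in the high-spin reference → 2 extra × P = 37040 cm⁻¹.
Combining: -48360 + 37040 = -11320 cm⁻¹.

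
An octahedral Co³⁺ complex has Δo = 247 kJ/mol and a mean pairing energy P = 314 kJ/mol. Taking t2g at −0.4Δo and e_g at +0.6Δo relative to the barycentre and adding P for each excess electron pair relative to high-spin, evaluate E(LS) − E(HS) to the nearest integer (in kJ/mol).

Co sits in group 9; removing 3 electrons leaves Co³⁺ with 9 − 3 = 6 d electrons.
High-spin: t2g^4 e_g^2, CFSE = -0.4Δo = -99 kJ/mol.
For low-spin the configuration is t2g^6 e_g^0: orbital energy -2.4 × 247 = -593 kJ/mol, and 2 additional pairs relative to high-spin add 628 kJ/mol, giving 35 kJ/mol.
The difference is 35 − (-99) = 134 kJ/mol, so high-spin lies lower.

134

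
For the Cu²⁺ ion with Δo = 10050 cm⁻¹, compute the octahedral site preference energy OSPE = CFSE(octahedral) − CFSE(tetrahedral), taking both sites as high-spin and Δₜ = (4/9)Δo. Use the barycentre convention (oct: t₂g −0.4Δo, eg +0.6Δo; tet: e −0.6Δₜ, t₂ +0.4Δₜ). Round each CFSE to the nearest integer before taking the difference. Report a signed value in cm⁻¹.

-4243

Group 11 minus oxidation state +2 gives a d⁹ configuration for Cu²⁺.
Octahedral high-spin t2g^6 e_g^3: CFSE = -0.6 × 10050 = -6030 cm⁻¹.
Tetrahedral: e^4 t2^5, CFSE = 4(−0.6) + 5(+0.4) = -0.4Δₜ = -0.4 × (4/9) × 10050 = -1787 cm⁻¹.
OSPE = -6030 − (-1787) = -4243 cm⁻¹.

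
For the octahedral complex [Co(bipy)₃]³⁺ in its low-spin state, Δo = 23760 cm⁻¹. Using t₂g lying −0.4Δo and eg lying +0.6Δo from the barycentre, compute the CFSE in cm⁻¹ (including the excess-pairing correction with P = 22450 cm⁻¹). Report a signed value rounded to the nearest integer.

bipy is neutral, so the +3 overall charge sits on Co: oxidation state +3.
Co is in group 9, so Co³⁺ is d⁶ (9 − 3 = 6).
The d⁶ electrons fill as t₂g⁶ eg⁰.
CFSE(orbital) = 6×(-0.4Δo) + 0×(0.6Δo) = -2.4Δo; with Δo = 23760 cm⁻¹ that is -57024 cm⁻¹.
High-spin d⁶ would be t₂g⁴ eg² with 1 pair; low-spin has 3, so 2 excess pairs cost +2P = +44900 cm⁻¹.
Combining: -57024 + 44900 = -12124 cm⁻¹.

-12124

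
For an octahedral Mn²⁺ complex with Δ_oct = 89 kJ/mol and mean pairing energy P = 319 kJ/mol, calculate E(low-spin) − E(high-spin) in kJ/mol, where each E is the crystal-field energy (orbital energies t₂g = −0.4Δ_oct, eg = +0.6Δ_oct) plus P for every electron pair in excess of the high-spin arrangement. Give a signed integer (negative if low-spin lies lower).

Mn is in group 7, so Mn²⁺ is d⁵ (7 − 2 = 5).
High-spin: t₂g³ eg², CFSE = 0.0Δ_oct = 0 kJ/mol.
For low-spin the configuration is t₂g⁵ eg⁰: orbital energy -2.0 × 89 = -178 kJ/mol, and 2 additional pairs relative to high-spin add 638 kJ/mol, giving 460 kJ/mol.
Thus E(LS) − E(HS) = 460 kJ/mol.

460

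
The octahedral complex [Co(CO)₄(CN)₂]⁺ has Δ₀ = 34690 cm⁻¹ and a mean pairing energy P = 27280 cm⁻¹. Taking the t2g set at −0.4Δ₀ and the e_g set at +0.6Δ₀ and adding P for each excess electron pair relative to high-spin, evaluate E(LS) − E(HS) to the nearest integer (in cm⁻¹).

Ligand charges: 4×(+0) from CO and 2×(-1) from CN⁻ sum to -2; with overall charge +1, Co is +3.
Co is in group 9, so Co³⁺ is d⁶ (9 − 3 = 6).
High-spin: t2g^4 e_g^2, CFSE = -0.4Δ₀ = -13876 cm⁻¹.
Low-spin: t2g^6 e_g^0, orbital CFSE = -2.4Δ₀ = -83256 cm⁻¹; plus 2 excess pairs × P = +54560 cm⁻¹; total -28696 cm⁻¹.
E(LS) − E(HS) = -28696 − (-13876) = -14820 cm⁻¹.

-14820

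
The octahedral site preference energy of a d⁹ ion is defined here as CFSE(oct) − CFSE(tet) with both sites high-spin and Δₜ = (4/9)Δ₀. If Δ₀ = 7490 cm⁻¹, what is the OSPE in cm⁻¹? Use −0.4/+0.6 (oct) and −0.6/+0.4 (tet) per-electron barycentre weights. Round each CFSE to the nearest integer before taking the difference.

-3162

Octahedral (high-spin): t₂g⁶ eg³, CFSE = 6(−0.4) + 3(+0.6) = -0.6Δ₀ = -0.6 × 7490 = -4494 cm⁻¹.
Tetrahedral e⁴ t₂⁵ gives -0.4Δₜ = -0.4 × (4/9) × 7490 = -1332 cm⁻¹.
OSPE = CFSE(oct) − CFSE(tet) = -4494 − (-1332) = -3162 cm⁻¹.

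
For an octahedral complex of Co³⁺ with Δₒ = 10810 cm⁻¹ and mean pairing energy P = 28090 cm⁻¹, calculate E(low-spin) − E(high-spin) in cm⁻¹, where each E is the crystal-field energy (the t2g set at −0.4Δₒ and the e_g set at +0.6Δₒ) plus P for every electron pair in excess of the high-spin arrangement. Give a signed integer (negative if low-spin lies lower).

34560

Co sits in group 9; removing 3 electrons leaves Co³⁺ with 9 − 3 = 6 d electrons.
In the high-spin limit (t2g^4 e_g^2) the orbital term is -0.4Δₒ = -4324 cm⁻¹, with no excess pairing.
Low-spin: t2g^6 e_g^0, orbital CFSE = -2.4Δₒ = -25944 cm⁻¹; plus 2 excess pairs × P = +56180 cm⁻¹; total 30236 cm⁻¹.
The difference is 30236 − (-4324) = 34560 cm⁻¹, so high-spin lies lower.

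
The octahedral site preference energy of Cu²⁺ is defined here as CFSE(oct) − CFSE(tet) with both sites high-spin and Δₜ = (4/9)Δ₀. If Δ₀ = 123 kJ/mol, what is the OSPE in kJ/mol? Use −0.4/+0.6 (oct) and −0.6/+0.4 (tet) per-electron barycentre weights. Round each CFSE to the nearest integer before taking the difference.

Group 11 minus oxidation state +2 gives a d⁹ configuration for Cu²⁺.
Octahedral (high-spin): t₂g⁶ eg³, CFSE = 6(−0.4) + 3(+0.6) = -0.6Δ₀ = -0.6 × 123 = -74 kJ/mol.
In a tetrahedral site the filling is e⁴ t₂⁵: CFSE(tet) = -0.4Δₜ = -0.4 × (4/9)(123) = -22 kJ/mol.
OSPE = CFSE(oct) − CFSE(tet) = -74 − (-22) = -52 kJ/mol.

-52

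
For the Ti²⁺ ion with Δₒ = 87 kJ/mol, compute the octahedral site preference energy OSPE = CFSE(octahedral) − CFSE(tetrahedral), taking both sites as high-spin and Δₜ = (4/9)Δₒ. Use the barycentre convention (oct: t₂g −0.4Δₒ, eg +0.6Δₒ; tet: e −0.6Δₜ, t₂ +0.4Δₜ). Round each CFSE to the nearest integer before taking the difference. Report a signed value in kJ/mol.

Ti sits in group 4; removing 2 electrons leaves Ti²⁺ with 4 − 2 = 2 d electrons.
In an octahedral site d² (HS) is t₂g² eg⁰, giving CFSE(oct) = -0.8Δₒ = -70 kJ/mol.
Tetrahedral: e² t₂⁰, CFSE = 2(−0.6) + 0(+0.4) = -1.2Δₜ = -1.2 × (4/9) × 87 = -46 kJ/mol.
OSPE = -70 − (-46) = -24 kJ/mol.

-24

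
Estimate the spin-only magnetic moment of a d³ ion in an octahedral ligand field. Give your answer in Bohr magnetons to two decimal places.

3.87 Bohr magnetons

Configuration: t₂g³ eg⁰ → 3 unpaired electrons.
μ(spin-only) = √[3(3+2)] = √15 ≈ 3.87 Bohr magnetons.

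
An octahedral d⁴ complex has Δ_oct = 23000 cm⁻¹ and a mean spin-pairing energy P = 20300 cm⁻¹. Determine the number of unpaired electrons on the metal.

2

With Δ_oct > P the complex is low-spin.
Configuration: t₂g⁴ eg⁰.
Unpaired electrons: 2.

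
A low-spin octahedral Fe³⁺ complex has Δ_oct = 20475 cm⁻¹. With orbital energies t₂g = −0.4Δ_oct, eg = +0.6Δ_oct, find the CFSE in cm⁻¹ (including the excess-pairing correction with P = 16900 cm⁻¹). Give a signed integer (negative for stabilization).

-7150

Group 8 minus oxidation state +3 gives a d⁵ configuration for Fe³⁺.
Configuration: t₂g⁵ eg⁰.
Orbital CFSE = 5(-0.4) + 0(0.6) = -2.0Δ_oct = -2.0 × 20475 = -40950 cm⁻¹.
Relative to high-spin t₂g³ eg² (0 paired), the low-spin configuration has 2 additional pairs, contributing +2 × 16900 = +33800 cm⁻¹.
Combining: -40950 + 33800 = -7150 cm⁻¹.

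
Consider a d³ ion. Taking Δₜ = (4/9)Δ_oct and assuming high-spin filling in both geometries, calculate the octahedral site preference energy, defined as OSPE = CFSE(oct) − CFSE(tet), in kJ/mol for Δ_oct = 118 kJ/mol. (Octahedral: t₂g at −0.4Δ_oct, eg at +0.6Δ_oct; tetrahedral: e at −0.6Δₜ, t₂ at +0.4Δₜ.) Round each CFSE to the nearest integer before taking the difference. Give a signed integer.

-100

In an octahedral site d³ (HS) is t2g^3 e_g^0, giving CFSE(oct) = -1.2Δ_oct = -142 kJ/mol.
Tetrahedral: e^2 t2^1, CFSE = 2(−0.6) + 1(+0.4) = -0.8Δₜ = -0.8 × (4/9) × 118 = -42 kJ/mol.
OSPE = -142 − (-42) = -100 kJ/mol.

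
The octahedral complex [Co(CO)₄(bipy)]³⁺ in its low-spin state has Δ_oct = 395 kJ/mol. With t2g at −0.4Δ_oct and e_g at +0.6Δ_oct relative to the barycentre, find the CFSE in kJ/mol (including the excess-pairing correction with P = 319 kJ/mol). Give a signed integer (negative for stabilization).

Ligand charges: 4×(+0) from CO and 1×(+0) from bipy sum to +0; with overall charge +3, Co is +3.
Co sits in group 9; removing 3 electrons leaves Co³⁺ with 9 − 3 = 6 d electrons.
The d⁶ electrons fill as t2g^6 e_g^0.
Orbital CFSE = 6(-0.4) + 0(0.6) = -2.4Δ_oct = -2.4 × 395 = -948 kJ/mol.
Pairing penalty: 3 pairs vs 1 in the high-spin reference → 2 extra × P = 638 kJ/mol.
Combining: -948 + 638 = -310 kJ/mol.

-310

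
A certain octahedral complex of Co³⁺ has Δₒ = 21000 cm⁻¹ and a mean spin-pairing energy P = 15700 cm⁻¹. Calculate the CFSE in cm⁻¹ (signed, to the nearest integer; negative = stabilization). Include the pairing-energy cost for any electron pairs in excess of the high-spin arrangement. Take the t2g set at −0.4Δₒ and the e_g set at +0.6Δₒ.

-19000

Group 9 minus oxidation state +3 gives a d⁶ configuration for Co³⁺.
With Δₒ > P the complex is low-spin.
That gives t2g^6 e_g^0.
Orbital CFSE = -2.4Δₒ = -2.4 × 21000 = -50400 cm⁻¹.
Excess pairs vs high-spin: 3 − 1 = 2; pairing cost = +31400 cm⁻¹.
Net CFSE = -50400 + 31400 = -19000 cm⁻¹.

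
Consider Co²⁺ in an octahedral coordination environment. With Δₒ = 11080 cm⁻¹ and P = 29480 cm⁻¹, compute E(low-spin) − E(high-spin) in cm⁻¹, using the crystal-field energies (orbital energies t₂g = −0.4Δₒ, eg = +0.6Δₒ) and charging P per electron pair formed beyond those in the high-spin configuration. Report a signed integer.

Co sits in group 9; removing 2 electrons leaves Co²⁺ with 9 − 2 = 7 d electrons.
High-spin d⁷ fills as t₂g⁵ eg² with CFSE 5(−0.4) + 2(+0.6) = -0.8Δₒ = -8864 cm⁻¹.
Low-spin t₂g⁶ eg¹ gives -1.8Δₒ = -19944 cm⁻¹, but forming 1 extra pair costs 1P = 29480 cm⁻¹, so E(LS) = -19944 + 29480 = 9536 cm⁻¹.
The difference is 9536 − (-8864) = 18400 cm⁻¹, so high-spin lies lower.

18400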